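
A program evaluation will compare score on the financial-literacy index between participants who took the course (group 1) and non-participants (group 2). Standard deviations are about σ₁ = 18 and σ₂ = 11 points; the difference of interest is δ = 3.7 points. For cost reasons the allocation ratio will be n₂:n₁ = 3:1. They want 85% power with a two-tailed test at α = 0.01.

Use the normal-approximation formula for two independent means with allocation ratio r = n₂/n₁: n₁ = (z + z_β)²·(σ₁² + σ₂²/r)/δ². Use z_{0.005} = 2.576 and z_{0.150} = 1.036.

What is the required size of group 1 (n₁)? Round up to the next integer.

n₁ = (z_{α/2} + z_β)² · (σ₁² + σ₂²/r) / δ²
   = (2.576 + 1.036)² · (18² + 11²/3) / 3.7²
   = 13.0465 · (324 + 40.3333) / 13.69
   = 13.0465 · 364.3333 / 13.69
   = 347.21
Round up → n₁ = 348; n₂ = r·n₁ = 3 × 348 = 1044.

n₁ = 348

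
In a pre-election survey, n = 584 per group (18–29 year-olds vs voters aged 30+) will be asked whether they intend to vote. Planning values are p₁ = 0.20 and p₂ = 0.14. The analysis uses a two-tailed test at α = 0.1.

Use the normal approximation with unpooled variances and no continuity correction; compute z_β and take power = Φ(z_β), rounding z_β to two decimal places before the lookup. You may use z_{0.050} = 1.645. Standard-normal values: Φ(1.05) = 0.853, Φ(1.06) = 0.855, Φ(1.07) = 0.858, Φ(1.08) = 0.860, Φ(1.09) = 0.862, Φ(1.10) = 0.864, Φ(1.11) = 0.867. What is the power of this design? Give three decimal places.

z_β = |p₁−p₂|·√(n/[p₁q₁+p₂q₂]) − z_{α/2}
    = 0.06 · √(584/0.2804) − 1.645
    = 0.06 · 45.6370 − 1.645
    = 2.7382 − 1.645 = 1.0932 → 1.09
Power = Φ(1.09) = 0.862.

Power ≈ 0.862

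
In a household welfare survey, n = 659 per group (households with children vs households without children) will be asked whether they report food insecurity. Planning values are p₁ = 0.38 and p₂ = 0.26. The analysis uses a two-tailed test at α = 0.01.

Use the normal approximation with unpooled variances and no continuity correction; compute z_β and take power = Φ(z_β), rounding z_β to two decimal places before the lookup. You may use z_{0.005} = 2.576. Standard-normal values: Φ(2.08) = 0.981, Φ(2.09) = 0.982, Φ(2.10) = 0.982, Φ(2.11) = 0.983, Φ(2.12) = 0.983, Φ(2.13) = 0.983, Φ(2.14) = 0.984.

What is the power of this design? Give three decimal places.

z_β = |p₁−p₂|·√(n/[p₁q₁+p₂q₂]) − z_{α/2}
    = 0.12 · √(659/0.4280) − 2.576
    = 0.12 · 39.2393 − 2.576
    = 4.7087 − 2.576 = 2.1327 → 2.13
Power = Φ(2.13) = 0.983.

Power ≈ 0.983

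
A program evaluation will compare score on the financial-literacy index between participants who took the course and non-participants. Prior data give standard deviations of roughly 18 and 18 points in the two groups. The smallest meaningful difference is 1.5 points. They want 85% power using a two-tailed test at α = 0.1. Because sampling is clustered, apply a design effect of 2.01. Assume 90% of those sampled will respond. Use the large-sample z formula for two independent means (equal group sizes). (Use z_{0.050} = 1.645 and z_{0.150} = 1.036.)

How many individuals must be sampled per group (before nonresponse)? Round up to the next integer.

n = 4624 per group

n = (z_{α/2} + z_β)² · (σ₁² + σ₂²) / δ²
  = (1.645 + 1.036)² · (18² + 18² = 648) / 1.5²
  = 7.1878 · 648 / 2.25
  = 2070.08
Design effect: 2.01 × 2070.08 = 4160.85.
Adjust for 90% response: 4160.85 / 0.90 = 4623.17.
Round up → n = 4624 per group.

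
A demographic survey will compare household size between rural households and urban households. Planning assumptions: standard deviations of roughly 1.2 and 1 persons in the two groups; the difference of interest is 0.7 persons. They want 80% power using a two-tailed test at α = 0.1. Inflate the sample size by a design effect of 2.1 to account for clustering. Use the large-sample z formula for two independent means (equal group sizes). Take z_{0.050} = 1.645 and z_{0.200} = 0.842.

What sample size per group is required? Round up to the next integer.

n = (z_{α/2} + z_β)² · (σ₁² + σ₂²) / δ²
  = (1.645 + 0.842)² · (1.2² + 1² = 2.44) / 0.7²
  = 6.1852 · 2.44 / 0.49
  = 30.80
Design effect: 2.1 × 30.80 = 64.68.
Round up → n = 65 per group.

n = 65 per group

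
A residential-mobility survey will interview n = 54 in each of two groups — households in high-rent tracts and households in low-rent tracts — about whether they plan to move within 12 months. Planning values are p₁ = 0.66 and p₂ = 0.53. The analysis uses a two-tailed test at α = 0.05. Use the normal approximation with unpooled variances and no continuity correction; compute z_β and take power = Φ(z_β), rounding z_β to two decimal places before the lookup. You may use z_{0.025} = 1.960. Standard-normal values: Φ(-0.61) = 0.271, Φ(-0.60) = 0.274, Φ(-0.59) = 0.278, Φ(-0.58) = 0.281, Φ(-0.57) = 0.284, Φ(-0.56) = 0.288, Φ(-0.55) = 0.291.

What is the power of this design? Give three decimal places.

z_β = |p₁−p₂|·√(n/[p₁q₁+p₂q₂]) − z_{α/2}
    = 0.13 · √(54/0.4735) − 1.960
    = 0.13 · 10.6792 − 1.960
    = 1.3883 − 1.960 = -0.5717 → -0.57
Power = Φ(-0.57) = 0.284.

Power ≈ 0.284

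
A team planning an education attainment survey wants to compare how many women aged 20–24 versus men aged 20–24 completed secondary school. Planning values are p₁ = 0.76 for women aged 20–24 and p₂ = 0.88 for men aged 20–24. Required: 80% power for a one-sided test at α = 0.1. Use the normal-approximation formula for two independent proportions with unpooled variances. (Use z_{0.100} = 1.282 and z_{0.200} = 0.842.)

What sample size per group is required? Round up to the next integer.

n = (z_α + z_β)² · [p₁(1−p₁) + p₂(1−p₂)] / (p₁ − p₂)²
  = (1.282 + 0.842)² · (0.76·0.24 + 0.88·0.12) / (-0.12)²
  = (2.124)² · (0.1824 + 0.1056) / 0.0144
  = 4.5114 · 0.2880 / 0.0144
  = 90.23
Round up → n = 91 per group.

n = 91 per group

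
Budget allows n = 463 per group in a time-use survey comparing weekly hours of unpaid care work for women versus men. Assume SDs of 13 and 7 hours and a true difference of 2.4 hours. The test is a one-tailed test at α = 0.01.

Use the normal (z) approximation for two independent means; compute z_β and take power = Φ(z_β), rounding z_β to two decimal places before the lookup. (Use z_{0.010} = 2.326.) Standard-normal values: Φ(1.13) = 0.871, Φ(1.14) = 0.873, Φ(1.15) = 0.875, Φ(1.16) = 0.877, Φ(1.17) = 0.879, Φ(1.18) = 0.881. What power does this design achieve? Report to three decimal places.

z_β = δ·√(n/(σ₁²+σ₂²)) − z_α
    = 2.4 · √(463/218) − 2.326
    = 2.4 · 1.45734 − 2.326
    = 3.4976 − 2.326 = 1.1716 → 1.17
Power = Φ(1.17) = 0.879.

Power ≈ 0.879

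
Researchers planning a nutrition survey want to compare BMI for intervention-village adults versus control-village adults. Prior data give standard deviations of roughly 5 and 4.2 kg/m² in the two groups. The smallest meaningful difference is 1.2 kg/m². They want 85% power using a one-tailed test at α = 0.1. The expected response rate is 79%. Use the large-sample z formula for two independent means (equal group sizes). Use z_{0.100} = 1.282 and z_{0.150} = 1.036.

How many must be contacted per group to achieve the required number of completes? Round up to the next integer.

n = (z_α + z_β)² · (σ₁² + σ₂²) / δ²
  = (1.282 + 1.036)² · (5² + 4.2² = 42.64) / 1.2²
  = 5.3731 · 42.64 / 1.44
  = 159.10
Adjust for 79% response: 159.10 / 0.79 = 201.40.
Round up → n = 202 per group.

n = 202 per group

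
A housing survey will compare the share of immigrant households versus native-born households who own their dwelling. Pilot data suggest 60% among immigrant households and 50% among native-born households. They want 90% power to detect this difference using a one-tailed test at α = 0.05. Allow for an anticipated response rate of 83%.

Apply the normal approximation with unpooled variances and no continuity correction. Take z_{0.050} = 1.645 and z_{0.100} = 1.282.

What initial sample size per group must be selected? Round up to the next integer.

n = 506 per group

n = (z_α + z_β)² · [p₁(1−p₁) + p₂(1−p₂)] / (p₁ − p₂)²
  = (1.645 + 1.282)² · (0.60·0.40 + 0.50·0.50) / (0.10)²
  = (2.927)² · (0.2400 + 0.2500) / 0.0100
  = 8.5673 · 0.4900 / 0.0100
  = 419.80
Adjust for 83% response: 419.80 / 0.83 = 505.78.
Round up → n = 506 per group.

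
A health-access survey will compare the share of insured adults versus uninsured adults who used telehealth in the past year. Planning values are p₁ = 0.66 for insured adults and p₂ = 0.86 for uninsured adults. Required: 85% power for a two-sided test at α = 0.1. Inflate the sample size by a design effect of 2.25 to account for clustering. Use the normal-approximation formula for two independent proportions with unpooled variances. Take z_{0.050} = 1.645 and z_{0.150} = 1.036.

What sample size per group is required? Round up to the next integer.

n = (z_{α/2} + z_β)² · [p₁(1−p₁) + p₂(1−p₂)] / (p₁ − p₂)²
  = (1.645 + 1.036)² · (0.66·0.34 + 0.86·0.14) / (-0.20)²
  = (2.681)² · (0.2244 + 0.1204) / 0.0400
  = 7.1878 · 0.3448 / 0.0400
  = 61.96
Design effect: 2.25 × 61.96 = 139.41.
Round up → n = 140 per group.

n = 140 per group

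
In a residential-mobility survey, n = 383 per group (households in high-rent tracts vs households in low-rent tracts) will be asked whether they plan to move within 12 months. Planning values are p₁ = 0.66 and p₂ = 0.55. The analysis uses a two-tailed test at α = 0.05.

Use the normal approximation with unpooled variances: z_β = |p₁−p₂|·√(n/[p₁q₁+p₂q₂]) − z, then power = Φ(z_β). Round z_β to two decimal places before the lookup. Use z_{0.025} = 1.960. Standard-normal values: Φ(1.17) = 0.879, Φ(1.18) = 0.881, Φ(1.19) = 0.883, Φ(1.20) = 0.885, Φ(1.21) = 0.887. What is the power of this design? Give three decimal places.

Power ≈ 0.879

z_β = |p₁−p₂|·√(n/[p₁q₁+p₂q₂]) − z_{α/2}
    = 0.11 · √(383/0.4719) − 1.960
    = 0.11 · 28.4888 − 1.960
    = 3.1338 − 1.960 = 1.1738 → 1.17
Power = Φ(1.17) = 0.879.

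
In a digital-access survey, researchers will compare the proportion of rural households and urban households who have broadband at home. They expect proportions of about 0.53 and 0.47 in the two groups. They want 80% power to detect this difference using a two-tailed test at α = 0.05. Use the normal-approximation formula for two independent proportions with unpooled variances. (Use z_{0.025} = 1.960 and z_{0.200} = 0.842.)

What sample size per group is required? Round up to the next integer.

n = 1087 per group

n = (z_{α/2} + z_β)² · [p₁(1−p₁) + p₂(1−p₂)] / (p₁ − p₂)²
  = (1.960 + 0.842)² · (0.53·0.47 + 0.47·0.53) / (0.06)²
  = (2.802)² · (0.2491 + 0.2491) / 0.0036
  = 7.8512 · 0.4982 / 0.0036
  = 1086.52
Round up → n = 1087 per group.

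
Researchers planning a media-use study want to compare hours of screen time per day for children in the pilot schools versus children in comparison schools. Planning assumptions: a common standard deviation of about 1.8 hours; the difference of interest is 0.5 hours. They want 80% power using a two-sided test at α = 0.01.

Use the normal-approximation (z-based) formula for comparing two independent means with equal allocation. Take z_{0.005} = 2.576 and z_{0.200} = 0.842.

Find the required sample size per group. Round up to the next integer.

n = (z_{α/2} + z_β)² · (σ₁² + σ₂²) / δ²
  = (2.576 + 0.842)² · (2·1.8² = 6.48) / 0.5²
  = 11.6827 · 6.48 / 0.25
  = 302.82
Round up → n = 303 per group.

n = 303 per group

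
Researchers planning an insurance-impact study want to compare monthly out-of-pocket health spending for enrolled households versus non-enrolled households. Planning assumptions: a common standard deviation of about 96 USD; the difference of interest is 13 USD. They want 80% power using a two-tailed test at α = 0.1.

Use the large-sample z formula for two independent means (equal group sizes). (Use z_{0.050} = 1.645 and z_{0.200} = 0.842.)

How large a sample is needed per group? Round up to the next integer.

n = 675 per group

n = (z_{α/2} + z_β)² · (σ₁² + σ₂²) / δ²
  = (1.645 + 0.842)² · (2·96² = 18432) / 13²
  = 6.1852 · 18432 / 169
  = 674.59
Round up → n = 675 per group.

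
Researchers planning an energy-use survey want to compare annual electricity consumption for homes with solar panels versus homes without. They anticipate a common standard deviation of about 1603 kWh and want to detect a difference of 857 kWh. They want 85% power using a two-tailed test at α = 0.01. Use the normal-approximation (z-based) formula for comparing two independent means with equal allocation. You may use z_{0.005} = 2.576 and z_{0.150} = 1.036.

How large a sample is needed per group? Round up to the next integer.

n = (z_{α/2} + z_β)² · (σ₁² + σ₂²) / δ²
  = (2.576 + 1.036)² · (2·1603² = 5139218) / 857²
  = 13.0465 · 5139218 / 734449
  = 91.29
Round up → n = 92 per group.

n = 92 per group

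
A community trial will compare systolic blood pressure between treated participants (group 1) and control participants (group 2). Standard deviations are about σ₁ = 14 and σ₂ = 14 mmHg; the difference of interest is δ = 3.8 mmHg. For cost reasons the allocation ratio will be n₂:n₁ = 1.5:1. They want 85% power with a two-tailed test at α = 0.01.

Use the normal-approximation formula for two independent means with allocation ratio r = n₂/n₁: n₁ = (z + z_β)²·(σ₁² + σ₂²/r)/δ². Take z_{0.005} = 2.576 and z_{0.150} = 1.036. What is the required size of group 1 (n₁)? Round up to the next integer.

n₁ = (z_{α/2} + z_β)² · (σ₁² + σ₂²/r) / δ²
   = (2.576 + 1.036)² · (14² + 14²/1.5) / 3.8²
   = 13.0465 · (196 + 130.6667) / 14.44
   = 13.0465 · 326.6667 / 14.44
   = 295.14
Round up → n₁ = 296; n₂ = r·n₁ = 1.5 × 296 = 444.

n₁ = 296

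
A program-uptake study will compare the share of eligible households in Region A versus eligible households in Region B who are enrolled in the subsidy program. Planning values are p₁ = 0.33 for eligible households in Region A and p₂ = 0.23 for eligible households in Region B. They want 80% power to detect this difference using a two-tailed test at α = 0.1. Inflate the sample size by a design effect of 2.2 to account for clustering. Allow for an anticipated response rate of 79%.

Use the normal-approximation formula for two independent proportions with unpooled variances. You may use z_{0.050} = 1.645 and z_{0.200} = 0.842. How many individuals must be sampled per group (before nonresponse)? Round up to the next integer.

n = 686 per group

n = (z_{α/2} + z_β)² · [p₁(1−p₁) + p₂(1−p₂)] / (p₁ − p₂)²
  = (1.645 + 0.842)² · (0.33·0.67 + 0.23·0.77) / (0.10)²
  = (2.487)² · (0.2211 + 0.1771) / 0.0100
  = 6.1852 · 0.3982 / 0.0100
  = 246.29
Design effect: 2.2 × 246.29 = 541.85.
Adjust for 79% response: 541.85 / 0.79 = 685.88.
Round up → n = 686 per group.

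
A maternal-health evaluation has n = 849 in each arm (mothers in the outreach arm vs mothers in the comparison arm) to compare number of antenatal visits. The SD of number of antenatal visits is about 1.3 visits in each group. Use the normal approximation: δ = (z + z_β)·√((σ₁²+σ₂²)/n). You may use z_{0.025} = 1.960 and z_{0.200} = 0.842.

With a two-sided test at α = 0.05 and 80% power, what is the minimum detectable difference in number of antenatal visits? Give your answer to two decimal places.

Minimum detectable difference ≈ 0.18 visits

δ = (z_{α/2} + z_β) · √((σ₁²+σ₂²)/n)
  = (1.960 + 0.842) · √(3.38/849)
  = 2.802 · √0.00398
  = 2.802 · 0.0631
  = 0.1768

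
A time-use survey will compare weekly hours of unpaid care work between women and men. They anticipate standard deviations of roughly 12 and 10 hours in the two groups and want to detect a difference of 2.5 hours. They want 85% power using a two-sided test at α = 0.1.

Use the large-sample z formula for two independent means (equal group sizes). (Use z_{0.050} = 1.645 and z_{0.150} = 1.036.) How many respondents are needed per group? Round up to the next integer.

n = 281 per group

n = (z_{α/2} + z_β)² · (σ₁² + σ₂²) / δ²
  = (1.645 + 1.036)² · (12² + 10² = 244) / 2.5²
  = 7.1878 · 244 / 6.25
  = 280.61
Round up → n = 281 per group.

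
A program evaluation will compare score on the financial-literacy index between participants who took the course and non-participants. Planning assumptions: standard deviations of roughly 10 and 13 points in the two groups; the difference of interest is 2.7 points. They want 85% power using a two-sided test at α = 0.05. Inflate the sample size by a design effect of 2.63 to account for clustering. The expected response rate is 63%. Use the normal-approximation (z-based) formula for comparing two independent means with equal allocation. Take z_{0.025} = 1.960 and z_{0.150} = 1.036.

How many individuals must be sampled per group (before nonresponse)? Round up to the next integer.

n = (z_{α/2} + z_β)² · (σ₁² + σ₂²) / δ²
  = (1.960 + 1.036)² · (10² + 13² = 269) / 2.7²
  = 8.9760 · 269 / 7.29
  = 331.21
Design effect: 2.63 × 331.21 = 871.09.
Adjust for 63% response: 871.09 / 0.63 = 1382.69.
Round up → n = 1383 per group.

n = 1383 per group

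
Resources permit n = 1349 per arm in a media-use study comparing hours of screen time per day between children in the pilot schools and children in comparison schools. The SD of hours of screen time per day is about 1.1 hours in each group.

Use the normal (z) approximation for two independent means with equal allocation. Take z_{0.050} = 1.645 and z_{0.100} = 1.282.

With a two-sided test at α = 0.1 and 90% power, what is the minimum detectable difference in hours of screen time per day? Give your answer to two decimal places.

Minimum detectable difference ≈ 0.12 hours

δ = (z_{α/2} + z_β) · √((σ₁²+σ₂²)/n)
  = (1.645 + 1.282) · √(2.42/1349)
  = 2.927 · √0.00179
  = 2.927 · 0.0424
  = 0.1240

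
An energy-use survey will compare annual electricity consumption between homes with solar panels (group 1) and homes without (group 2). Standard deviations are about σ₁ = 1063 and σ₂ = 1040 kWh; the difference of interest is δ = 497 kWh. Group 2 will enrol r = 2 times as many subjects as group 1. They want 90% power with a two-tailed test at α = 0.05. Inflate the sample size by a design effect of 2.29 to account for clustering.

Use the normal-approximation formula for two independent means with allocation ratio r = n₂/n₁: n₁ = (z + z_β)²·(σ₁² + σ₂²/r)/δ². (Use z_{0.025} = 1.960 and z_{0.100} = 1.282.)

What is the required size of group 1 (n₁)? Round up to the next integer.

n₁ = (z_{α/2} + z_β)² · (σ₁² + σ₂²/r) / δ²
   = (1.960 + 1.282)² · (1063² + 1040²/2) / 497²
   = 10.5106 · (1129969 + 540800) / 247009
   = 10.5106 · 1670769 / 247009
   = 71.09
Design effect: 2.29 × 71.09 = 162.80.
Round up → n₁ = 163; n₂ = r·n₁ = 2 × 163 = 326.

n₁ = 163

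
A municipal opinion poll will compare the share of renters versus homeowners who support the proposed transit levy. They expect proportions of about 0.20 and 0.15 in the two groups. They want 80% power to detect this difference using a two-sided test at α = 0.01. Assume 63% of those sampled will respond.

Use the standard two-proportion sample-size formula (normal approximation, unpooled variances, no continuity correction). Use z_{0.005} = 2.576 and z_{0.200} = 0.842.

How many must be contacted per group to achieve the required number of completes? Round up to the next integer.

n = 2133 per group

n = (z_{α/2} + z_β)² · [p₁(1−p₁) + p₂(1−p₂)] / (p₁ − p₂)²
  = (2.576 + 0.842)² · (0.20·0.80 + 0.15·0.85) / (0.05)²
  = (3.418)² · (0.1600 + 0.1275) / 0.0025
  = 11.6827 · 0.2875 / 0.0025
  = 1343.51
Adjust for 63% response: 1343.51 / 0.63 = 2132.56.
Round up → n = 2133 per group.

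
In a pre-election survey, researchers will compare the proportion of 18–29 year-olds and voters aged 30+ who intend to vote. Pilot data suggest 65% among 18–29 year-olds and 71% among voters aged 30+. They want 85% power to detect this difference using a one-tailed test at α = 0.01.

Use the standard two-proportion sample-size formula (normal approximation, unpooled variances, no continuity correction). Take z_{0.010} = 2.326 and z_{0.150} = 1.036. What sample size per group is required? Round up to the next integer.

n = (z_α + z_β)² · [p₁(1−p₁) + p₂(1−p₂)] / (p₁ − p₂)²
  = (2.326 + 1.036)² · (0.65·0.35 + 0.71·0.29) / (-0.06)²
  = (3.362)² · (0.2275 + 0.2059) / 0.0036
  = 11.3030 · 0.4334 / 0.0036
  = 1360.76
Round up → n = 1361 per group.

n = 1361 per group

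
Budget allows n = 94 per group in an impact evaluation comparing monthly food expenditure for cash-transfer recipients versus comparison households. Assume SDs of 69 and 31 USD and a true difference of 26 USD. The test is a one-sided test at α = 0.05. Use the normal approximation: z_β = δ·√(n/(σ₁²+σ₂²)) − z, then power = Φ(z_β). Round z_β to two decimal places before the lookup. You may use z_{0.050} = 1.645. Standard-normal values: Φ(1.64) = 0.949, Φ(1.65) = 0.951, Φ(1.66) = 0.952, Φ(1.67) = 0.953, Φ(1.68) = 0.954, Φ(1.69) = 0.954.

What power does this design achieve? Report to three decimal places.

z_β = δ·√(n/(σ₁²+σ₂²)) − z_α
    = 26 · √(94/5722) − 1.645
    = 26 · 0.12817 − 1.645
    = 3.3324 − 1.645 = 1.6874 → 1.69
Power = Φ(1.69) = 0.954.

Power ≈ 0.954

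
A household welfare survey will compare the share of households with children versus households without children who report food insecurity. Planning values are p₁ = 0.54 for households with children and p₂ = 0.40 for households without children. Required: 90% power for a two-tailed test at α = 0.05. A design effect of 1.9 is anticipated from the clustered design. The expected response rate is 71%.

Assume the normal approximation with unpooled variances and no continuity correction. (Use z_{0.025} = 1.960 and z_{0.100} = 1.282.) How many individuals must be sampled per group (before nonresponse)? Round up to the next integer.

n = (z_{α/2} + z_β)² · [p₁(1−p₁) + p₂(1−p₂)] / (p₁ − p₂)²
  = (1.960 + 1.282)² · (0.54·0.46 + 0.40·0.60) / (0.14)²
  = (3.242)² · (0.2484 + 0.2400) / 0.0196
  = 10.5106 · 0.4884 / 0.0196
  = 261.91
Design effect: 1.9 × 261.91 = 497.62.
Adjust for 71% response: 497.62 / 0.71 = 700.88.
Round up → n = 701 per group.

n = 701 per group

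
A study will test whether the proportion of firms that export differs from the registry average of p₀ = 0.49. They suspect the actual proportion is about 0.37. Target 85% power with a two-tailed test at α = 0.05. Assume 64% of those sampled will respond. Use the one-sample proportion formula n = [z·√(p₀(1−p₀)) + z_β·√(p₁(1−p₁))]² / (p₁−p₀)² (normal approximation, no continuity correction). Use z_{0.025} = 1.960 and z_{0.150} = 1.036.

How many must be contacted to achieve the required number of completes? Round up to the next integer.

n = [z_{α/2}·√(p₀q₀) + z_β·√(p₁q₁)]² / (p₁ − p₀)²
  = [1.960·√(0.49·0.51) + 1.036·√(0.37·0.63)]² / (-0.12)²
  = [1.960·0.4999 + 1.036·0.4828]² / 0.0144
  = [1.4800]² / 0.0144
  = 152.11
Adjust for 64% response: 152.11 / 0.64 = 237.67.
Round up → n = 238.

n = 238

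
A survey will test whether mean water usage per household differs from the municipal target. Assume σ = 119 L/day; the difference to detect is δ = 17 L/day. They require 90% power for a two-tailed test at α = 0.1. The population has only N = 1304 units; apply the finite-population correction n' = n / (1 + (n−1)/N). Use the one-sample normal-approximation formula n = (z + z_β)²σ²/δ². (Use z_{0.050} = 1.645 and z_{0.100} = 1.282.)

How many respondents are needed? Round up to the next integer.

n = (z_{α/2} + z_β)² · σ² / δ²
  = (1.645 + 1.282)² · 119² / 17²
  = 8.5673 · 14161 / 289
  = 419.80
Finite-population correction (N = 1304): 419.80 / (1 + (419.80 − 1)/1304) = 317.75.
Round up → n = 318.

n = 318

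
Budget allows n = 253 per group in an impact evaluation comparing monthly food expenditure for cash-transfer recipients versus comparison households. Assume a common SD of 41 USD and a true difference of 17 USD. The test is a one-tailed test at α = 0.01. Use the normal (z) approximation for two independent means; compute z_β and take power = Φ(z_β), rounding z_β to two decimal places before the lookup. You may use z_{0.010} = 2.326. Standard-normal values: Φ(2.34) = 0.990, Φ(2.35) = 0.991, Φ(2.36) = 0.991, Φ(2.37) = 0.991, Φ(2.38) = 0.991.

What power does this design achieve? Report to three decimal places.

z_β = δ·√(n/(σ₁²+σ₂²)) − z_α
    = 17 · √(253/3362) − 2.326
    = 17 · 0.27432 − 2.326
    = 4.6635 − 2.326 = 2.3375 → 2.34
Power = Φ(2.34) = 0.990.

Power ≈ 0.990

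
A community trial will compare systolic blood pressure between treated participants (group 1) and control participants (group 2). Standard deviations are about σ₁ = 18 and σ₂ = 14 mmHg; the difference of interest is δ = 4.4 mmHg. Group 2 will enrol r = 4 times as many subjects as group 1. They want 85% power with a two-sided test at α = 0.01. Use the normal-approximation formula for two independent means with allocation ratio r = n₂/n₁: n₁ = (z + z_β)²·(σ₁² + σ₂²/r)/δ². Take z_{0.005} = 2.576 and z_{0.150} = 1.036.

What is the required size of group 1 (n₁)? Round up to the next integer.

n₁ = 252

n₁ = (z_{α/2} + z_β)² · (σ₁² + σ₂²/r) / δ²
   = (2.576 + 1.036)² · (18² + 14²/4) / 4.4²
   = 13.0465 · (324 + 49) / 19.36
   = 13.0465 · 373 / 19.36
   = 251.36
Round up → n₁ = 252; n₂ = r·n₁ = 4 × 252 = 1008.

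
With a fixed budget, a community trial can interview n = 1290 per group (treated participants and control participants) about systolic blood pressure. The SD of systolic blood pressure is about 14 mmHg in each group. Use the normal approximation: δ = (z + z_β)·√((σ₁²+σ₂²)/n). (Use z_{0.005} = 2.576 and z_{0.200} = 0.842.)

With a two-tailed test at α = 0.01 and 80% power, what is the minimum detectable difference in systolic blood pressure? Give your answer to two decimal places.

δ = (z_{α/2} + z_β) · √((σ₁²+σ₂²)/n)
  = (2.576 + 0.842) · √(392/1290)
  = 3.418 · √0.30388
  = 3.418 · 0.5512
  = 1.8842

Minimum detectable difference ≈ 1.88 mmHg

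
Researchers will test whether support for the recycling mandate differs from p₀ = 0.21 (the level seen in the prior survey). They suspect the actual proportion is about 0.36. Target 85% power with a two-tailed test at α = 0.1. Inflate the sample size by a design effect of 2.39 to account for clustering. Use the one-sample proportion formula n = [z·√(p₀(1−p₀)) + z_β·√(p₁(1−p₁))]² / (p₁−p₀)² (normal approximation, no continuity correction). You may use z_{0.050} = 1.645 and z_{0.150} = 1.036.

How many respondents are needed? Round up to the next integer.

n = [z_{α/2}·√(p₀q₀) + z_β·√(p₁q₁)]² / (p₁ − p₀)²
  = [1.645·√(0.21·0.79) + 1.036·√(0.36·0.64)]² / (0.15)²
  = [1.645·0.4073 + 1.036·0.4800]² / 0.0225
  = [1.1673]² / 0.0225
  = 60.56
Design effect: 2.39 × 60.56 = 144.74.
Round up → n = 145.

n = 145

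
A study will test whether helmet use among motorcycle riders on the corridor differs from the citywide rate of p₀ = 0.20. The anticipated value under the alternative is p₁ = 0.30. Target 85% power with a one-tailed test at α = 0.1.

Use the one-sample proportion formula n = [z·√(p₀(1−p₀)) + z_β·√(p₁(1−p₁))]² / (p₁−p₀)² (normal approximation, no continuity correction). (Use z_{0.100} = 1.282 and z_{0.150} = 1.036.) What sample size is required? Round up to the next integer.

n = [z_α·√(p₀q₀) + z_β·√(p₁q₁)]² / (p₁ − p₀)²
  = [1.282·√(0.20·0.80) + 1.036·√(0.30·0.70)]² / (0.10)²
  = [1.282·0.4000 + 1.036·0.4583]² / 0.0100
  = [0.9876]² / 0.0100
  = 97.53
Round up → n = 98.

n = 98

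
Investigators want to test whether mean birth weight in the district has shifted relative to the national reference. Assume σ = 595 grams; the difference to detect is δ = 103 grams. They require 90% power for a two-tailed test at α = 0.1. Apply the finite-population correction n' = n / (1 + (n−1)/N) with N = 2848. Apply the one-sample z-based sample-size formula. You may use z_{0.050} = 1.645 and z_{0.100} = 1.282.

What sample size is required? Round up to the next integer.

n = (z_{α/2} + z_β)² · σ² / δ²
  = (1.645 + 1.282)² · 595² / 103²
  = 8.5673 · 354025 / 10609
  = 285.89
Finite-population correction (N = 2848): 285.89 / (1 + (285.89 − 1)/2848) = 259.90.
Round up → n = 260.

n = 260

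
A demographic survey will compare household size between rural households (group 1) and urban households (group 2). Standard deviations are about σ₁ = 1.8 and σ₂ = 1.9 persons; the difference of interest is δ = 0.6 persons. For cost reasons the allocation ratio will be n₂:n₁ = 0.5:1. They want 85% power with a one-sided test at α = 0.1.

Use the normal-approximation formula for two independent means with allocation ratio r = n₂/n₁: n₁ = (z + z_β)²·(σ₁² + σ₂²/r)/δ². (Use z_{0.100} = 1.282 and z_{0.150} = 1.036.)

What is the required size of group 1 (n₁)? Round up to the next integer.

n₁ = (z_α + z_β)² · (σ₁² + σ₂²/r) / δ²
   = (1.282 + 1.036)² · (1.8² + 1.9²/0.5) / 0.6²
   = 5.3731 · (3.24 + 7.22) / 0.36
   = 5.3731 · 10.46 / 0.36
   = 156.12
Round up → n₁ = 157; n₂ = r·n₁ = 0.5 × 157 = 79.

n₁ = 157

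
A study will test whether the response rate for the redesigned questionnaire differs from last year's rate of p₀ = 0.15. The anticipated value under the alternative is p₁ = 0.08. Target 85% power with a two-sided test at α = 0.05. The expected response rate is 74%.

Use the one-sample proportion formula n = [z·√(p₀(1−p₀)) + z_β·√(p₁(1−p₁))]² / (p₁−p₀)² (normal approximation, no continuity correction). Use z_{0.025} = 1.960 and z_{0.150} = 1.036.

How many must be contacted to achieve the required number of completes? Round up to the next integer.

n = 266

n = [z_{α/2}·√(p₀q₀) + z_β·√(p₁q₁)]² / (p₁ − p₀)²
  = [1.960·√(0.15·0.85) + 1.036·√(0.08·0.92)]² / (-0.07)²
  = [1.960·0.3571 + 1.036·0.2713]² / 0.0049
  = [0.9809]² / 0.0049
  = 196.37
Adjust for 74% response: 196.37 / 0.74 = 265.36.
Round up → n = 266.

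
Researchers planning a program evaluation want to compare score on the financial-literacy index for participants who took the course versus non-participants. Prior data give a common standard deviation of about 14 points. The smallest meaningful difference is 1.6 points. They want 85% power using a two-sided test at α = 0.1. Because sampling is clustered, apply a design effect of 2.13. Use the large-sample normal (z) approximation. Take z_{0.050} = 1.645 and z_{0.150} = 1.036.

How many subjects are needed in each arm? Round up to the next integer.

n = 2345 per group

n = (z_{α/2} + z_β)² · (σ₁² + σ₂²) / δ²
  = (1.645 + 1.036)² · (2·14² = 392) / 1.6²
  = 7.1878 · 392 / 2.56
  = 1100.63
Design effect: 2.13 × 1100.63 = 2344.33.
Round up → n = 2345 per group.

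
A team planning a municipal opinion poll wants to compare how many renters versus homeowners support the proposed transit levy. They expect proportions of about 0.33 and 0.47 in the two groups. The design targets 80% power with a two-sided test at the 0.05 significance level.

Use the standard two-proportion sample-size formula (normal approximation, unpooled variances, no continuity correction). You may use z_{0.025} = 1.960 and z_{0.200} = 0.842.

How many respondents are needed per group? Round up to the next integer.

n = 189 per group

n = (z_{α/2} + z_β)² · [p₁(1−p₁) + p₂(1−p₂)] / (p₁ − p₂)²
  = (1.960 + 0.842)² · (0.33·0.67 + 0.47·0.53) / (-0.14)²
  = (2.802)² · (0.2211 + 0.2491) / 0.0196
  = 7.8512 · 0.4702 / 0.0196
  = 188.35
Round up → n = 189 per group.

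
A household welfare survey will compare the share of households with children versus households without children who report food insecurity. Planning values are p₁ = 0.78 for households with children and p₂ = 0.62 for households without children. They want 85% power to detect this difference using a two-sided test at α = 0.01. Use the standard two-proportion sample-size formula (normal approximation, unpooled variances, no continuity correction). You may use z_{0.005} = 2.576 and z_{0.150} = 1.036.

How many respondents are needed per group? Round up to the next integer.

n = (z_{α/2} + z_β)² · [p₁(1−p₁) + p₂(1−p₂)] / (p₁ − p₂)²
  = (2.576 + 1.036)² · (0.78·0.22 + 0.62·0.38) / (0.16)²
  = (3.612)² · (0.1716 + 0.2356) / 0.0256
  = 13.0465 · 0.4072 / 0.0256
  = 207.52
Round up → n = 208 per group.

n = 208 per group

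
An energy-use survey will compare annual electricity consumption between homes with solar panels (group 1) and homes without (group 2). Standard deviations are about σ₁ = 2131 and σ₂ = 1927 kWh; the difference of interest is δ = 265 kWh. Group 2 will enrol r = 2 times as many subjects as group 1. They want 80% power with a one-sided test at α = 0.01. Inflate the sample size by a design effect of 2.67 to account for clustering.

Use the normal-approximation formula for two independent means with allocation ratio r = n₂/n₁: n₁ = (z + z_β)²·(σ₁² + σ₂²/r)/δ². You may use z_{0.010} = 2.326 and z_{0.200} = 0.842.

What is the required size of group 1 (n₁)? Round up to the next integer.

n₁ = (z_α + z_β)² · (σ₁² + σ₂²/r) / δ²
   = (2.326 + 0.842)² · (2131² + 1927²/2) / 265²
   = 10.0362 · (4541161 + 1856664.5) / 70225
   = 10.0362 · 6397825.5 / 70225
   = 914.35
Design effect: 2.67 × 914.35 = 2441.31.
Round up → n₁ = 2442; n₂ = r·n₁ = 2 × 2442 = 4884.

n₁ = 2442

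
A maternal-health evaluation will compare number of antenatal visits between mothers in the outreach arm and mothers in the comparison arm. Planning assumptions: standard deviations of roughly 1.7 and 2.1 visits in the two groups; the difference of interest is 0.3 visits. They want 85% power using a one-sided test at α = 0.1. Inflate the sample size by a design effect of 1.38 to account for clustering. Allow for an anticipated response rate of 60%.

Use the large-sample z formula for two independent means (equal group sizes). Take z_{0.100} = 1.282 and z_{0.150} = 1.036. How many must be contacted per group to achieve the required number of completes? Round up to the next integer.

n = 1003 per group

n = (z_α + z_β)² · (σ₁² + σ₂²) / δ²
  = (1.282 + 1.036)² · (1.7² + 2.1² = 7.3) / 0.3²
  = 5.3731 · 7.3 / 0.09
  = 435.82
Design effect: 1.38 × 435.82 = 601.43.
Adjust for 60% response: 601.43 / 0.60 = 1002.39.
Round up → n = 1003 per group.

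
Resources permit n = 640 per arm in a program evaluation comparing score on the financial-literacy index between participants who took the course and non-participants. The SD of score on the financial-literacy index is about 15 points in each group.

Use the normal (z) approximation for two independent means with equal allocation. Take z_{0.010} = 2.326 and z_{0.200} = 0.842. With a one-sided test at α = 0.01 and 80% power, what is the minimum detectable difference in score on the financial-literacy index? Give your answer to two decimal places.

Minimum detectable difference ≈ 2.66 points

δ = (z_α + z_β) · √((σ₁²+σ₂²)/n)
  = (2.326 + 0.842) · √(450/640)
  = 3.168 · √0.70312
  = 3.168 · 0.8385
  = 2.6564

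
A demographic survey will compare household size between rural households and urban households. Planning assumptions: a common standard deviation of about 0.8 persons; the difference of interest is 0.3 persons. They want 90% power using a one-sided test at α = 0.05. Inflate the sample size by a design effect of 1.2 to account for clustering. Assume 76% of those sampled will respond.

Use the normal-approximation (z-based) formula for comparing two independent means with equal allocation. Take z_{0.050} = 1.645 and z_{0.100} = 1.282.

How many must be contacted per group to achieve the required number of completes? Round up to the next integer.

n = 193 per group

n = (z_α + z_β)² · (σ₁² + σ₂²) / δ²
  = (1.645 + 1.282)² · (2·0.8² = 1.28) / 0.3²
  = 8.5673 · 1.28 / 0.09
  = 121.85
Design effect: 1.2 × 121.85 = 146.22.
Adjust for 76% response: 146.22 / 0.76 = 192.39.
Round up → n = 193 per group.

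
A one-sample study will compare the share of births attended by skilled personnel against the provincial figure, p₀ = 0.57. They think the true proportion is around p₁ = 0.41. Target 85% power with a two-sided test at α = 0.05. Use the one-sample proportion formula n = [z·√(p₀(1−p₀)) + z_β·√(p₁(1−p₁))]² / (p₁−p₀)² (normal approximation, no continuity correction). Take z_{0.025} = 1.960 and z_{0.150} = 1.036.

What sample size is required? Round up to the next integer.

n = [z_{α/2}·√(p₀q₀) + z_β·√(p₁q₁)]² / (p₁ − p₀)²
  = [1.960·√(0.57·0.43) + 1.036·√(0.41·0.59)]² / (-0.16)²
  = [1.960·0.4951 + 1.036·0.4918]² / 0.0256
  = [1.4799]² / 0.0256
  = 85.55
Round up → n = 86.

n = 86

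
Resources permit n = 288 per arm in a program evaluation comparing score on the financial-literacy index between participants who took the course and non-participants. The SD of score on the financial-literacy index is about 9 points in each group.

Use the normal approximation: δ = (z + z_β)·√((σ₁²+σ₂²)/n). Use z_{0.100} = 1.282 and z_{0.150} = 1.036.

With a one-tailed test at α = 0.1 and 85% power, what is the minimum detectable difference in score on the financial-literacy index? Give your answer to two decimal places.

Minimum detectable difference ≈ 1.74 points

δ = (z_α + z_β) · √((σ₁²+σ₂²)/n)
  = (1.282 + 1.036) · √(162/288)
  = 2.318 · √0.5625
  = 2.318 · 0.7500
  = 1.7385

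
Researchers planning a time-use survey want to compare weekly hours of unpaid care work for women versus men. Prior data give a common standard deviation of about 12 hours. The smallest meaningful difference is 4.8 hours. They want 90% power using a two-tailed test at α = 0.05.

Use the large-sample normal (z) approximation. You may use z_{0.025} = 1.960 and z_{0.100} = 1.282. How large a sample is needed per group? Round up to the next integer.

n = 132 per group

n = (z_{α/2} + z_β)² · (σ₁² + σ₂²) / δ²
  = (1.960 + 1.282)² · (2·12² = 288) / 4.8²
  = 10.5106 · 288 / 23.04
  = 131.38
Round up → n = 132 per group.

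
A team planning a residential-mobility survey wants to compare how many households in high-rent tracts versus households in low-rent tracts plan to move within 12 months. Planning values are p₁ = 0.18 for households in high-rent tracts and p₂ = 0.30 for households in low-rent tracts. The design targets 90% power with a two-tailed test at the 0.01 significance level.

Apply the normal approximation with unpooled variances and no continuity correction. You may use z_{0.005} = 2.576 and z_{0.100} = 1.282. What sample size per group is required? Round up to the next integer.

n = (z_{α/2} + z_β)² · [p₁(1−p₁) + p₂(1−p₂)] / (p₁ − p₂)²
  = (2.576 + 1.282)² · (0.18·0.82 + 0.30·0.70) / (-0.12)²
  = (3.858)² · (0.1476 + 0.2100) / 0.0144
  = 14.8842 · 0.3576 / 0.0144
  = 369.62
Round up → n = 370 per group.

n = 370 per group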